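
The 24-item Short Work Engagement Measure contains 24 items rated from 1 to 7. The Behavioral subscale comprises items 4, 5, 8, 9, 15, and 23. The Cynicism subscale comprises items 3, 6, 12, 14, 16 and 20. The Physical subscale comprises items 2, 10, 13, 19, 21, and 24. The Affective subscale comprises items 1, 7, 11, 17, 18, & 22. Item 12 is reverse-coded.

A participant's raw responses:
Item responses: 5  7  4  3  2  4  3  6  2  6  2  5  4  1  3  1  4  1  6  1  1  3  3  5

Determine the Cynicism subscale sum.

Cynicism items: 3, 6, 12, 14, 16, 20.
Of these, item 12 is reverse-coded; reverse-coded value = 8 − response.
  item 3: 4
  item 6: 4
  item 12: 8 − 5 = 3
  item 14: 1
  item 16: 1
  item 20: 1
Sum = 4 + 4 + 3 + 1 + 1 + 1 = 14

14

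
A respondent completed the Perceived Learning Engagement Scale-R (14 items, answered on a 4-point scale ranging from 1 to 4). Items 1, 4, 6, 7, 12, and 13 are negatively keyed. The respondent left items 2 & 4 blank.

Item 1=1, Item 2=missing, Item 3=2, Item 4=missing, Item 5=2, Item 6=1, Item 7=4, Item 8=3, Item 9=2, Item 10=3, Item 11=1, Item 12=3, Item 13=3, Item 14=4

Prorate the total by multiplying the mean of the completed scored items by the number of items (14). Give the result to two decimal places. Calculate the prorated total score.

Reverse-coded (on a 1–4 scale, reversed = 5 − raw):
  item 1: 5 − 1 = 4
  item 6: 5 − 1 = 4
  item 7: 5 − 4 = 1
  item 12: 5 − 3 = 2
  item 13: 5 − 3 = 2
Completed scored items (12 of 14): 4, 2, 2, 4, 1, 3, 2, 3, 1, 2, 2, 4; sum = 30.
Person mean = 30 / 12 ≈ 2.5000
Prorated total = (30 / 12) × 14 = 35.00 (to 2 dp)

35.00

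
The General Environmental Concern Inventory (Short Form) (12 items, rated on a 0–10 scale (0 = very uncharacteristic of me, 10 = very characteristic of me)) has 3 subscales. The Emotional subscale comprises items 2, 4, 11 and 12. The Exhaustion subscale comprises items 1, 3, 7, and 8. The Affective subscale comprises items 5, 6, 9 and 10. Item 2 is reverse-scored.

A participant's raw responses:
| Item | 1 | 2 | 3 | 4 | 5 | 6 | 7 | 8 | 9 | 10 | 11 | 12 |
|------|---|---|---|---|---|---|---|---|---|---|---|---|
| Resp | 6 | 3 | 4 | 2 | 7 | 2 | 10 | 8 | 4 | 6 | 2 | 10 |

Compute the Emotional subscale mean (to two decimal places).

5.25

Emotional items: 2, 4, 11, 12.
Of these, item 2 is reverse-scored; on a 0–10 scale, reversed = 10 − raw.
  item 2: 10 − 3 = 7
  item 4: 2
  item 11: 2
  item 12: 10
Sum = 7 + 2 + 2 + 10 = 21
Mean = 21 / 4 = 5.25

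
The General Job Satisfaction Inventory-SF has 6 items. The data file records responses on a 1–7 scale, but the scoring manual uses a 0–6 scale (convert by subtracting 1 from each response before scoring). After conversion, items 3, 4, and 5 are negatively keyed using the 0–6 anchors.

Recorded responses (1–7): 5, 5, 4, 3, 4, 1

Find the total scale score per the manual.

Convert to 0–6: 4, 4, 3, 2, 3, 0
Reverse-coded (reversed = (0+6) − raw = 6 − raw):
  item 3: 6 − 3 = 3
  item 4: 6 − 2 = 4
  item 5: 6 − 3 = 3
Scored: 4, 4, 3, 4, 3, 0
Total = 18

18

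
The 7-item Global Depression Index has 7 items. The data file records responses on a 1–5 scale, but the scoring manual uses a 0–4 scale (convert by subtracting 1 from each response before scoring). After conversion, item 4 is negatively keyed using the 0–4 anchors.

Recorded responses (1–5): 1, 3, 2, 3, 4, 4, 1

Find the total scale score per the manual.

11

Convert to 0–4: 0, 2, 1, 2, 3, 3, 0
Reverse-coded (reverse-coded value = 4 − response):
  item 4: 4 − 2 = 2
Scored: 0, 2, 1, 2, 3, 3, 0
Total = 11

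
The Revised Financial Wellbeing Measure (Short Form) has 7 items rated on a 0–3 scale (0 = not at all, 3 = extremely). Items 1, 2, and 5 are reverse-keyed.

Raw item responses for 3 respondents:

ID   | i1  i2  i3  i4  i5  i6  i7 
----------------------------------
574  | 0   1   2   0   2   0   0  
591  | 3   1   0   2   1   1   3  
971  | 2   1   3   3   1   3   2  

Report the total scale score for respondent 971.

16

Respondent 971 raw: 2, 1, 3, 3, 1, 3, 2.
Reverse-coded (reversed = (0+3) − raw = 3 − raw):
  item 1: 3 − 2 = 1
  item 2: 3 − 1 = 2
  item 3: 3
  item 4: 3
  item 5: 3 − 1 = 2
  item 6: 3
  item 7: 2
Sum = 1 + 2 + 3 + 3 + 2 + 3 + 2 = 16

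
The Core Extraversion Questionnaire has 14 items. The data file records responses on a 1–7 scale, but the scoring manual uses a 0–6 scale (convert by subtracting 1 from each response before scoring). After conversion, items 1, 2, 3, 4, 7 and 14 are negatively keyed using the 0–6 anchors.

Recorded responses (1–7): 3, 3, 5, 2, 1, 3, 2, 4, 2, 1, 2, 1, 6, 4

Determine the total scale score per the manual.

35

Convert to 0–6: 2, 2, 4, 1, 0, 2, 1, 3, 1, 0, 1, 0, 5, 3
Reverse-coded (reverse-coded value = 6 − response):
  item 1: 6 − 2 = 4
  item 2: 6 − 2 = 4
  item 3: 6 − 4 = 2
  item 4: 6 − 1 = 5
  item 7: 6 − 1 = 5
  item 14: 6 − 3 = 3
Scored: 4, 4, 2, 5, 0, 2, 5, 3, 1, 0, 1, 0, 5, 3
Total = 35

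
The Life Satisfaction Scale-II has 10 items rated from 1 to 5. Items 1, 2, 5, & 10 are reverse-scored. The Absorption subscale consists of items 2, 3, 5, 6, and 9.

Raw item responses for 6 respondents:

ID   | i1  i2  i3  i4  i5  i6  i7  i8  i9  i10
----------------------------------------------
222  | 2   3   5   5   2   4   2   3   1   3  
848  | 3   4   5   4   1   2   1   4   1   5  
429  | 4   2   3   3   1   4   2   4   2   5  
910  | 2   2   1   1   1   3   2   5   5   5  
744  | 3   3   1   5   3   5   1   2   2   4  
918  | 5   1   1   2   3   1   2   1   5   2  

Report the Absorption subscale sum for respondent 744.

14

Respondent 744 raw: 3, 3, 1, 5, 3, 5, 1, 2, 2, 4.
Absorption items: 2, 3, 5, 6, 9.
Reverse-coded (reverse-coded value = 6 − response):
  item 2: 6 − 3 = 3
  item 3: 1
  item 5: 6 − 3 = 3
  item 6: 5
  item 9: 2
Sum = 3 + 1 + 3 + 5 + 2 = 14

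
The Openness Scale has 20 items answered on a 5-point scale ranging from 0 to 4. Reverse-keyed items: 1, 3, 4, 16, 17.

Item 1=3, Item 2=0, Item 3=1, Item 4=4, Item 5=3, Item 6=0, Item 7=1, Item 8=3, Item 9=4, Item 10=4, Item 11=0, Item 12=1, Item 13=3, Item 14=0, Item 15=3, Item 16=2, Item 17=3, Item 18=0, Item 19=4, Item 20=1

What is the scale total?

34

Raw sum = 40. Reverse-keyed items: 1, 3, 4, 16, 17; their raw sum = 13.
Each reversal replaces raw with 4 − raw, changing the total by 4 − 2·raw per item.
Total = 40 + 5·4 − 2·13 = 40 + 20 − 26 = 34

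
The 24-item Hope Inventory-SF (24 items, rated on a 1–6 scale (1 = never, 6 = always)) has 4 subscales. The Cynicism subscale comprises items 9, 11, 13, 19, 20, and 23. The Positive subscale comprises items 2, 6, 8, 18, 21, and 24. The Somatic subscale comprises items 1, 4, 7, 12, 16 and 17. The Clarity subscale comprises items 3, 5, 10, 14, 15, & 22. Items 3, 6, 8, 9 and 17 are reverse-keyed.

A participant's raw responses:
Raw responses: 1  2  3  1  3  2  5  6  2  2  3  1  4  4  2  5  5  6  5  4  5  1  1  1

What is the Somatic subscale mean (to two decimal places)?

2.50

Somatic items: 1, 4, 7, 12, 16, 17.
Of these, item 17 is reverse-keyed; reverse-coded value = 7 − response.
  item 1: 1
  item 4: 1
  item 7: 5
  item 12: 1
  item 16: 5
  item 17: 7 − 5 = 2
Sum = 1 + 1 + 5 + 1 + 5 + 2 = 15
Mean = 15 / 6 = 2.50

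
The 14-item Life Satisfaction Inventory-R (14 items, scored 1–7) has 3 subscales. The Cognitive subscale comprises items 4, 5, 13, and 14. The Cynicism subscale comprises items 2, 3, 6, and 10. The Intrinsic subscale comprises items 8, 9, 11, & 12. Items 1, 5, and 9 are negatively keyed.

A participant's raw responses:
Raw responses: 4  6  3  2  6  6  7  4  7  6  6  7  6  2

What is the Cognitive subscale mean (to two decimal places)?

Cognitive items: 4, 5, 13, 14.
Of these, item 5 is negatively keyed; reverse-coded value = 8 − response.
  item 4: 2
  item 5: 8 − 6 = 2
  item 13: 6
  item 14: 2
Sum = 2 + 2 + 6 + 2 = 12
Mean = 12 / 4 = 3.00

3.00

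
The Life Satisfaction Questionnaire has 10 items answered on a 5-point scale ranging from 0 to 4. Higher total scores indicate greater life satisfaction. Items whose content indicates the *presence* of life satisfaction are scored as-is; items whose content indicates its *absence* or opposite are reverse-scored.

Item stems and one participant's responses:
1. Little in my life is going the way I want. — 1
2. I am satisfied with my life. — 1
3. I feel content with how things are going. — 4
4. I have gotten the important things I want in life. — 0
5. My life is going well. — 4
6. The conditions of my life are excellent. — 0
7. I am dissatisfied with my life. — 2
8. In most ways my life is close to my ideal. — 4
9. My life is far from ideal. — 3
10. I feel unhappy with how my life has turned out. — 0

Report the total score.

Items 1, 7, 9, 10 describe the absence/opposite of life satisfaction → reverse-score.
reversed = (0+4) − raw = 4 − raw.
  item 1: 4 − 1 = 3
  item 2: 1
  item 3: 4
  item 4: 0
  item 5: 4
  item 6: 0
  item 7: 4 − 2 = 2
  item 8: 4
  item 9: 4 − 3 = 1
  item 10: 4 − 0 = 4
Total = 3 + 1 + 4 + 0 + 4 + 0 + 2 + 4 + 1 + 4 = 23

23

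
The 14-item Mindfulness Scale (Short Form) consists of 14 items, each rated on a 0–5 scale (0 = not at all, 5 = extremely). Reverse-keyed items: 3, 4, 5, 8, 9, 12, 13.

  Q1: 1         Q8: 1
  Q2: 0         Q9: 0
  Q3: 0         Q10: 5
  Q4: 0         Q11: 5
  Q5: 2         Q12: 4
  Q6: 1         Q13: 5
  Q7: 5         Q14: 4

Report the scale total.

Reverse-coded items (on a 0–5 scale, reversed = 5 − raw):
  item 3: 5 − 0 = 5
  item 4: 5 − 0 = 5
  item 5: 5 − 2 = 3
  item 8: 5 − 1 = 4
  item 9: 5 − 0 = 5
  item 12: 5 − 4 = 1
  item 13: 5 − 5 = 0
Scored items: 1, 0, 5, 5, 3, 1, 5, 4, 5, 5, 5, 1, 0, 4
Total = 1 + 0 + 5 + 5 + 3 + 1 + 5 + 4 + 5 + 5 + 5 + 1 + 0 + 4 = 44

44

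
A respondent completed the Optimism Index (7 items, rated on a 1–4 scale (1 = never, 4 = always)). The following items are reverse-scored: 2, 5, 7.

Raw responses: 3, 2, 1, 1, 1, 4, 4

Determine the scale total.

17

Apply reverse scoring (reverse-coded value = 5 − response):
  item 2: 5 − 2 = 3
  item 5: 5 − 1 = 4
  item 7: 5 − 4 = 1
After reverse-coding: 3, 3, 1, 1, 4, 4, 1
Total = 3 + 3 + 1 + 1 + 4 + 4 + 1 = 17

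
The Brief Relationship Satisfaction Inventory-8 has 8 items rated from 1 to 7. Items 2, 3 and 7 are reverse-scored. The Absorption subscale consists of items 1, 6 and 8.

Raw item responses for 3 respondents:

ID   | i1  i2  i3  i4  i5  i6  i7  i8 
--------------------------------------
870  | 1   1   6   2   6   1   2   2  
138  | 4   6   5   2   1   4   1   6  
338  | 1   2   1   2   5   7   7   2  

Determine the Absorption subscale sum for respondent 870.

Respondent 870 raw: 1, 1, 6, 2, 6, 1, 2, 2.
Absorption items: 1, 6, 8.
Reverse-coded (reversed = (1+7) − raw = 8 − raw):
  item 1: 1
  item 6: 1
  item 8: 2
Sum = 1 + 1 + 2 = 4

4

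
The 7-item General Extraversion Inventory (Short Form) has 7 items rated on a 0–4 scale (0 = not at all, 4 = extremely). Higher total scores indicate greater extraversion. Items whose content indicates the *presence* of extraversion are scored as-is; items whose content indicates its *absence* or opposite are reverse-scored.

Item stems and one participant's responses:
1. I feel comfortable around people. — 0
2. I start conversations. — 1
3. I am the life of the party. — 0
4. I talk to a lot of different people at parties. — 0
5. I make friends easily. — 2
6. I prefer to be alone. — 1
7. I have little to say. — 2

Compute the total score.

8

Items 6, 7 describe the absence/opposite of extraversion → reverse-score.
reverse-coded value = 4 − response.
  item 1: 0
  item 2: 1
  item 3: 0
  item 4: 0
  item 5: 2
  item 6: 4 − 1 = 3
  item 7: 4 − 2 = 2
Total = 0 + 1 + 0 + 0 + 2 + 3 + 2 = 8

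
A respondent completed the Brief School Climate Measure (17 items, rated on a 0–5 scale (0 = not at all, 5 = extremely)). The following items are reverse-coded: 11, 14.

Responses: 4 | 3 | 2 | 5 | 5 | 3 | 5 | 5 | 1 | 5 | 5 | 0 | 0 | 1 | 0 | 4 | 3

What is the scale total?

Reverse-coded items (reversed = (0+5) − raw = 5 − raw):
  item 11: 5 − 5 = 0
  item 14: 5 − 1 = 4
Scored responses: 4, 3, 2, 5, 5, 3, 5, 5, 1, 5, 0, 0, 0, 4, 0, 4, 3
Total = 4 + 3 + 2 + 5 + 5 + 3 + 5 + 5 + 1 + 5 + 0 + 0 + 0 + 4 + 0 + 4 + 3 = 49

49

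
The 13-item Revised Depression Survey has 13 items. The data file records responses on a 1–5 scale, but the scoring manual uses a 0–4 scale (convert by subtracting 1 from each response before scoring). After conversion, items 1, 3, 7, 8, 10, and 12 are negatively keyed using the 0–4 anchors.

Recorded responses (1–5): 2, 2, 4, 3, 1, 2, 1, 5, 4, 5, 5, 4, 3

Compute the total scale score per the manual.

Convert to 0–4: 1, 1, 3, 2, 0, 1, 0, 4, 3, 4, 4, 3, 2
Reverse-coded (on a 0–4 scale, reversed = 4 − raw):
  item 1: 4 − 1 = 3
  item 3: 4 − 3 = 1
  item 7: 4 − 0 = 4
  item 8: 4 − 4 = 0
  item 10: 4 − 4 = 0
  item 12: 4 − 3 = 1
Scored: 3, 1, 1, 2, 0, 1, 4, 0, 3, 0, 4, 1, 2
Total = 22

22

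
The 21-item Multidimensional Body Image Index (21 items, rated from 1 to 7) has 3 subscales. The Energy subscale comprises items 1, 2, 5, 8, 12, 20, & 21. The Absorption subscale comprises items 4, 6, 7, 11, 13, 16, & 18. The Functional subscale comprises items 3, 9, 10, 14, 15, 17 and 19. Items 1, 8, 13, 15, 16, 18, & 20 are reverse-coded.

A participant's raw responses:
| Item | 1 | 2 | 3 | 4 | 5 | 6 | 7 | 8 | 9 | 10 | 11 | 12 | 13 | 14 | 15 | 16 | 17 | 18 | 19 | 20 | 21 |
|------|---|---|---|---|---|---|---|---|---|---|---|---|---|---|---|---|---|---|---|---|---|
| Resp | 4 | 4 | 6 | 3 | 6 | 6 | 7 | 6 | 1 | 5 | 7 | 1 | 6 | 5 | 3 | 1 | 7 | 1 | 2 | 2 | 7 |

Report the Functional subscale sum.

Functional items: 3, 9, 10, 14, 15, 17, 19.
Of these, item 15 is reverse-coded; reverse-coded value = 8 − response.
  item 3: 6
  item 9: 1
  item 10: 5
  item 14: 5
  item 15: 8 − 3 = 5
  item 17: 7
  item 19: 2
Sum = 6 + 1 + 5 + 5 + 5 + 7 + 2 = 31

31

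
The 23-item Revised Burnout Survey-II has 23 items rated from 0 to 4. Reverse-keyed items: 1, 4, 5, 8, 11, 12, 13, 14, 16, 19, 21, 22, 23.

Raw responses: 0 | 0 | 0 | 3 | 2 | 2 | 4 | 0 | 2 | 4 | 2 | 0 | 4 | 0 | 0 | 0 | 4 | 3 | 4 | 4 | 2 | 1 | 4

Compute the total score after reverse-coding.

Reverse-keyed items use 4 − raw:
  item 1: 4 − 0 = 4
  item 4: 4 − 3 = 1
  item 5: 4 − 2 = 2
  item 8: 4 − 0 = 4
  item 11: 4 − 2 = 2
  item 12: 4 − 0 = 4
  item 13: 4 − 4 = 0
  item 14: 4 − 0 = 4
  item 16: 4 − 0 = 4
  item 19: 4 − 4 = 0
  item 21: 4 − 2 = 2
  item 22: 4 − 1 = 3
  item 23: 4 − 4 = 0
After reverse-coding: 4, 0, 0, 1, 2, 2, 4, 4, 2, 4, 2, 4, 0, 4, 0, 4, 4, 3, 0, 4, 2, 3, 0
Total = 4 + 0 + 0 + 1 + 2 + 2 + 4 + 4 + 2 + 4 + 2 + 4 + 0 + 4 + 0 + 4 + 4 + 3 + 0 + 4 + 2 + 3 + 0 = 53

53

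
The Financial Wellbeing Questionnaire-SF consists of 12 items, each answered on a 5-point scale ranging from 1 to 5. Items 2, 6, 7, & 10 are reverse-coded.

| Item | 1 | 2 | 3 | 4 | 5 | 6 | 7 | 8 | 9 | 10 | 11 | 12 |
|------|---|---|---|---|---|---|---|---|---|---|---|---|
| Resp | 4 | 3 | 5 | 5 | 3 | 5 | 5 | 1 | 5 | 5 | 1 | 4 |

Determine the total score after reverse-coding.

34

Reverse-coded items (reversed = (1+5) − raw = 6 − raw):
  item 2: 6 − 3 = 3
  item 6: 6 − 5 = 1
  item 7: 6 − 5 = 1
  item 10: 6 − 5 = 1
After reverse-coding: 4, 3, 5, 5, 3, 1, 1, 1, 5, 1, 1, 4
Total = 4 + 3 + 5 + 5 + 3 + 1 + 1 + 1 + 5 + 1 + 1 + 4 = 34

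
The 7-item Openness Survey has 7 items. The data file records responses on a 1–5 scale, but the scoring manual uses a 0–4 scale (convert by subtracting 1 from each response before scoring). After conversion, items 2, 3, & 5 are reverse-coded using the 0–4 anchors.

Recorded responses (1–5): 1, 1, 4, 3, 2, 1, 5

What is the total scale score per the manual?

Convert to 0–4: 0, 0, 3, 2, 1, 0, 4
Reverse-coded (reverse-coded value = 4 − response):
  item 2: 4 − 0 = 4
  item 3: 4 − 3 = 1
  item 5: 4 − 1 = 3
Scored: 0, 4, 1, 2, 3, 0, 4
Total = 14

14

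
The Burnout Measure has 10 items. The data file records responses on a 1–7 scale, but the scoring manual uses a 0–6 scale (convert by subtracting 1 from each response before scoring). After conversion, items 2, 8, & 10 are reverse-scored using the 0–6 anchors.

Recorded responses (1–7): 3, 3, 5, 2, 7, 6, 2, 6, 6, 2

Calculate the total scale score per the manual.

Convert to 0–6: 2, 2, 4, 1, 6, 5, 1, 5, 5, 1
Reverse-coded (on a 0–6 scale, reversed = 6 − raw):
  item 2: 6 − 2 = 4
  item 8: 6 − 5 = 1
  item 10: 6 − 1 = 5
Scored: 2, 4, 4, 1, 6, 5, 1, 1, 5, 5
Total = 34

34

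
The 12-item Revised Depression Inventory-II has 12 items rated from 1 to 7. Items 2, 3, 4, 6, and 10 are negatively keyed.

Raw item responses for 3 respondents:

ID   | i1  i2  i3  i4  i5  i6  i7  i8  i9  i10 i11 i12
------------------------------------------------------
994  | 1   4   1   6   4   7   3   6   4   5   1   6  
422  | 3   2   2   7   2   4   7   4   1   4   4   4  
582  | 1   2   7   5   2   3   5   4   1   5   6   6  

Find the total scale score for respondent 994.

Respondent 994 raw: 1, 4, 1, 6, 4, 7, 3, 6, 4, 5, 1, 6.
Reverse-coded (reverse-coded value = 8 − response):
  item 1: 1
  item 2: 8 − 4 = 4
  item 3: 8 − 1 = 7
  item 4: 8 − 6 = 2
  item 5: 4
  item 6: 8 − 7 = 1
  item 7: 3
  item 8: 6
  item 9: 4
  item 10: 8 − 5 = 3
  item 11: 1
  item 12: 6
Sum = 1 + 4 + 7 + 2 + 4 + 1 + 3 + 6 + 4 + 3 + 1 + 6 = 42

42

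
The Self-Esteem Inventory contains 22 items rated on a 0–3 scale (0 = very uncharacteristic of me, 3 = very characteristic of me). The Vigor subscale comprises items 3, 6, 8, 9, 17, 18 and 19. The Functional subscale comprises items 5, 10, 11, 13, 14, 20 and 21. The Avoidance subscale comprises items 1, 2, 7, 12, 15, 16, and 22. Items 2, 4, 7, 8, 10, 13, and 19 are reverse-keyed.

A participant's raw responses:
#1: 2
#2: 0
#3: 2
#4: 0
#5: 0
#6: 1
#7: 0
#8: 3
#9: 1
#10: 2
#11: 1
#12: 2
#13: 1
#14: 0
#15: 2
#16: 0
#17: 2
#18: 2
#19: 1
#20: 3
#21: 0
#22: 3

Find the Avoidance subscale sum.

15

Avoidance items: 1, 2, 7, 12, 15, 16, 22.
Of these, items 2 and 7 are reverse-keyed; on a 0–3 scale, reversed = 3 − raw.
  item 1: 2
  item 2: 3 − 0 = 3
  item 7: 3 − 0 = 3
  item 12: 2
  item 15: 2
  item 16: 0
  item 22: 3
Sum = 2 + 3 + 3 + 2 + 2 + 0 + 3 = 15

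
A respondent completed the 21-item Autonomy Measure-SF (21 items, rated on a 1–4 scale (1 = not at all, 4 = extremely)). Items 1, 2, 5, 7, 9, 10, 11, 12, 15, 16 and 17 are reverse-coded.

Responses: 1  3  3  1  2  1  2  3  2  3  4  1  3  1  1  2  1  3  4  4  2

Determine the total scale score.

58

Reversing items 1, 2, 5, 7, 9, 10, 11, 12, 15, 16, and 17 with 5 − raw:
Total = (5−1) + (5−3) + 3 + 1 + (5−2) + 1 + (5−2) + 3 + (5−2) + (5−3) + (5−4) + (5−1) + 3 + 1 + (5−1) + (5−2) + (5−1) + 3 + 4 + 4 + 2
      = 4 + 2 + 3 + 1 + 3 + 1 + 3 + 3 + 3 + 2 + 1 + 4 + 3 + 1 + 4 + 3 + 4 + 3 + 4 + 4 + 2 = 58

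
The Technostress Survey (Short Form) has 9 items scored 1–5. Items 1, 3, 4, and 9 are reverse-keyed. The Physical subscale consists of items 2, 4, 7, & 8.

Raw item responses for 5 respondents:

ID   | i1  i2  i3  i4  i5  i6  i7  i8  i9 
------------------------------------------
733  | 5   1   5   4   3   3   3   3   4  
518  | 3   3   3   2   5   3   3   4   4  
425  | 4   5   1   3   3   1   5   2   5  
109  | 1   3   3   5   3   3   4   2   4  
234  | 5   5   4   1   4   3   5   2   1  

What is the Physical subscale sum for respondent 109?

Respondent 109 raw: 1, 3, 3, 5, 3, 3, 4, 2, 4.
Physical items: 2, 4, 7, 8.
Reverse-coded (reverse-coded value = 6 − response):
  item 2: 3
  item 4: 6 − 5 = 1
  item 7: 4
  item 8: 2
Sum = 3 + 1 + 4 + 2 = 10

10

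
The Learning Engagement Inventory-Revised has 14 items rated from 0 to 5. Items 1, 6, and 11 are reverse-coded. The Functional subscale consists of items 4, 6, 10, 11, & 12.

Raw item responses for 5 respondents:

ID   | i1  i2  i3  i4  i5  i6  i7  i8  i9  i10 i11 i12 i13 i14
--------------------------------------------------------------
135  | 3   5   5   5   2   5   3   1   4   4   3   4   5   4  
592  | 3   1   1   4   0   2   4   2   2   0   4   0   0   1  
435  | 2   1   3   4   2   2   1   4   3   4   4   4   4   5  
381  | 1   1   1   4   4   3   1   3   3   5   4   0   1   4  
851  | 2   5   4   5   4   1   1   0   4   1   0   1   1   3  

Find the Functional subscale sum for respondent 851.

16

Respondent 851 raw: 2, 5, 4, 5, 4, 1, 1, 0, 4, 1, 0, 1, 1, 3.
Functional items: 4, 6, 10, 11, 12.
Reverse-coded (reverse-coded value = 5 − response):
  item 4: 5
  item 6: 5 − 1 = 4
  item 10: 1
  item 11: 5 − 0 = 5
  item 12: 1
Sum = 5 + 4 + 1 + 5 + 1 = 16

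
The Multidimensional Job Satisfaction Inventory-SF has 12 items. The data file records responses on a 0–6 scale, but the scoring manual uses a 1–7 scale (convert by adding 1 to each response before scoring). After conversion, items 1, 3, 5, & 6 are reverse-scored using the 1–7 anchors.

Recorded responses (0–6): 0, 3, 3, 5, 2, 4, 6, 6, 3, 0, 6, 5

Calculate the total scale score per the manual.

61

Convert to 1–7: 1, 4, 4, 6, 3, 5, 7, 7, 4, 1, 7, 6
Reverse-coded (reversed = (1+7) − raw = 8 − raw):
  item 1: 8 − 1 = 7
  item 3: 8 − 4 = 4
  item 5: 8 − 3 = 5
  item 6: 8 − 5 = 3
Scored: 7, 4, 4, 6, 5, 3, 7, 7, 4, 1, 7, 6
Total = 61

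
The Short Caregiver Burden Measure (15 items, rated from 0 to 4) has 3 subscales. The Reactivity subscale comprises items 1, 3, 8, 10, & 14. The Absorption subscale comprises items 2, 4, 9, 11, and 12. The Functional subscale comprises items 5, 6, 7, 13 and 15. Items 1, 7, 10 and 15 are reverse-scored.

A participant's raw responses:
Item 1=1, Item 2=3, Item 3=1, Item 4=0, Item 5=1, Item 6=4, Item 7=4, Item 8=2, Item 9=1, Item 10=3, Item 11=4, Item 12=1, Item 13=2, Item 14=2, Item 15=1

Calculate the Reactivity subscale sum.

Reactivity items: 1, 3, 8, 10, 14.
Of these, items 1 and 10 are reverse-scored; on a 0–4 scale, reversed = 4 − raw.
  item 1: 4 − 1 = 3
  item 3: 1
  item 8: 2
  item 10: 4 − 3 = 1
  item 14: 2
Sum = 3 + 1 + 2 + 1 + 2 = 9

9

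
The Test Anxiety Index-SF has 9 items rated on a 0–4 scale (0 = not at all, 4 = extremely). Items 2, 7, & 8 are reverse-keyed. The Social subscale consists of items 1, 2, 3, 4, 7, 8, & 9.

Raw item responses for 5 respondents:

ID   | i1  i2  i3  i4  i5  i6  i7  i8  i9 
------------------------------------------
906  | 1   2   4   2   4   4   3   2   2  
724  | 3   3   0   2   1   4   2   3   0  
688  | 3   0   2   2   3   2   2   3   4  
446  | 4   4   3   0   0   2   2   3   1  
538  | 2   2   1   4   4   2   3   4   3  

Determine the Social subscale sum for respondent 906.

Respondent 906 raw: 1, 2, 4, 2, 4, 4, 3, 2, 2.
Social items: 1, 2, 3, 4, 7, 8, 9.
Reverse-coded (reverse-coded value = 4 − response):
  item 1: 1
  item 2: 4 − 2 = 2
  item 3: 4
  item 4: 2
  item 7: 4 − 3 = 1
  item 8: 4 − 2 = 2
  item 9: 2
Sum = 1 + 2 + 4 + 2 + 1 + 2 + 2 = 14

14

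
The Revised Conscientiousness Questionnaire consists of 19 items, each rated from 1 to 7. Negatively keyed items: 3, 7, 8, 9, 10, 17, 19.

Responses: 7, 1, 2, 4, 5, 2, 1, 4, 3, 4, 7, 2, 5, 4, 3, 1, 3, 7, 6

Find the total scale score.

Reversing items 3, 7, 8, 9, 10, 17, & 19 with 8 − raw:
Total = 7 + 1 + (8−2) + 4 + 5 + 2 + (8−1) + (8−4) + (8−3) + (8−4) + 7 + 2 + 5 + 4 + 3 + 1 + (8−3) + 7 + (8−6)
      = 7 + 1 + 6 + 4 + 5 + 2 + 7 + 4 + 5 + 4 + 7 + 2 + 5 + 4 + 3 + 1 + 5 + 7 + 2 = 81

81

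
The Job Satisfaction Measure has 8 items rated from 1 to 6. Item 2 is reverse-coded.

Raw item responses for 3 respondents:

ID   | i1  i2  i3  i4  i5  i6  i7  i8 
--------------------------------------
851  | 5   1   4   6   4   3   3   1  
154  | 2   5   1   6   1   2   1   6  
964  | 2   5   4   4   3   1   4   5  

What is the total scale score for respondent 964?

Respondent 964 raw: 2, 5, 4, 4, 3, 1, 4, 5.
Reverse-coded (on a 1–6 scale, reversed = 7 − raw):
  item 1: 2
  item 2: 7 − 5 = 2
  item 3: 4
  item 4: 4
  item 5: 3
  item 6: 1
  item 7: 4
  item 8: 5
Sum = 2 + 2 + 4 + 4 + 3 + 1 + 4 + 5 = 25

25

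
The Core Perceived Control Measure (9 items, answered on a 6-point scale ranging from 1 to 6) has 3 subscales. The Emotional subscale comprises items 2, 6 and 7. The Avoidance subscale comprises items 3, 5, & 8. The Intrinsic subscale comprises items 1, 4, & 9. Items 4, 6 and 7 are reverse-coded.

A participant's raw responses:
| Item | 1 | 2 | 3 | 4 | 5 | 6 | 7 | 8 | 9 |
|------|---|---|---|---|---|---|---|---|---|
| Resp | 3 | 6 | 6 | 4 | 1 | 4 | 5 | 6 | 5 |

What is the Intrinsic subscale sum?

Intrinsic items: 1, 4, 9.
Of these, item 4 is reverse-coded; on a 1–6 scale, reversed = 7 − raw.
  item 1: 3
  item 4: 7 − 4 = 3
  item 9: 5
Sum = 3 + 3 + 5 = 11

11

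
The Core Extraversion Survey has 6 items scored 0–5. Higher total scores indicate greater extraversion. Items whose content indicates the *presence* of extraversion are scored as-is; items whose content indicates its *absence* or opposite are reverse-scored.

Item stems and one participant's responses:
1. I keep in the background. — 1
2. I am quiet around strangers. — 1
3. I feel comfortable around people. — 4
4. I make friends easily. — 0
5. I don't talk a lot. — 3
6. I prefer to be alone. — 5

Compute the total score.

Items 1, 2, 5, 6 describe the absence/opposite of extraversion → reverse-score.
reversed = (0+5) − raw = 5 − raw.
  item 1: 5 − 1 = 4
  item 2: 5 − 1 = 4
  item 3: 4
  item 4: 0
  item 5: 5 − 3 = 2
  item 6: 5 − 5 = 0
Total = 4 + 4 + 4 + 0 + 2 + 0 = 14

14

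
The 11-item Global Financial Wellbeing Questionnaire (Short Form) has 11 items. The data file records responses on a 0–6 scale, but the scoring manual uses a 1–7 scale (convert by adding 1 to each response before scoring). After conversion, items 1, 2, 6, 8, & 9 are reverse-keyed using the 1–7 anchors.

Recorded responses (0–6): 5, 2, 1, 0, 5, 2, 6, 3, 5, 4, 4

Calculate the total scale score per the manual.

Convert to 1–7: 6, 3, 2, 1, 6, 3, 7, 4, 6, 5, 5
Reverse-coded (reverse-coded value = 8 − response):
  item 1: 8 − 6 = 2
  item 2: 8 − 3 = 5
  item 6: 8 − 3 = 5
  item 8: 8 − 4 = 4
  item 9: 8 − 6 = 2
Scored: 2, 5, 2, 1, 6, 5, 7, 4, 2, 5, 5
Total = 44

44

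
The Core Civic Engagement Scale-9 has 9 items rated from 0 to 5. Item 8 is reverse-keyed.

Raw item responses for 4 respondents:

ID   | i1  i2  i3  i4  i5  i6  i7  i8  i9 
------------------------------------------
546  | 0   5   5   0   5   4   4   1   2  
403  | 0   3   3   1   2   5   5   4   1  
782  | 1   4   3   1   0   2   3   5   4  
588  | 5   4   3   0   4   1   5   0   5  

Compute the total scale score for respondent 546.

29

Respondent 546 raw: 0, 5, 5, 0, 5, 4, 4, 1, 2.
Reverse-coded (reversed = (0+5) − raw = 5 − raw):
  item 1: 0
  item 2: 5
  item 3: 5
  item 4: 0
  item 5: 5
  item 6: 4
  item 7: 4
  item 8: 5 − 1 = 4
  item 9: 2
Sum = 0 + 5 + 5 + 0 + 5 + 4 + 4 + 4 + 2 = 29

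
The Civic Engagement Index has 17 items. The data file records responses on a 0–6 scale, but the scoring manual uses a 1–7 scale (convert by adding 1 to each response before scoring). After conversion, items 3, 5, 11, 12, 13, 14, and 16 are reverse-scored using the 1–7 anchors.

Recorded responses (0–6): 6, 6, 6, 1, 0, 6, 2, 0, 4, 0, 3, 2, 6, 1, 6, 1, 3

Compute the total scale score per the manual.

Convert to 1–7: 7, 7, 7, 2, 1, 7, 3, 1, 5, 1, 4, 3, 7, 2, 7, 2, 4
Reverse-coded (reverse-coded value = 8 − response):
  item 3: 8 − 7 = 1
  item 5: 8 − 1 = 7
  item 11: 8 − 4 = 4
  item 12: 8 − 3 = 5
  item 13: 8 − 7 = 1
  item 14: 8 − 2 = 6
  item 16: 8 − 2 = 6
Scored: 7, 7, 1, 2, 7, 7, 3, 1, 5, 1, 4, 5, 1, 6, 7, 6, 4
Total = 74

74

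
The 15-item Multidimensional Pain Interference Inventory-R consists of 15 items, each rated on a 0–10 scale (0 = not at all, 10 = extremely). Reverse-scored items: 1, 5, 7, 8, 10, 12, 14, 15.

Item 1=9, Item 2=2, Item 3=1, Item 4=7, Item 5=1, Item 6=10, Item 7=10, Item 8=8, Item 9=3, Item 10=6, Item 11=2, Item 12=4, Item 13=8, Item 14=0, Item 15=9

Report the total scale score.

66

Apply reverse scoring (on a 0–10 scale, reversed = 10 − raw):
  item 1: 10 − 9 = 1
  item 5: 10 − 1 = 9
  item 7: 10 − 10 = 0
  item 8: 10 − 8 = 2
  item 10: 10 − 6 = 4
  item 12: 10 − 4 = 6
  item 14: 10 − 0 = 10
  item 15: 10 − 9 = 1
After reverse-coding: 1, 2, 1, 7, 9, 10, 0, 2, 3, 4, 2, 6, 8, 10, 1
Total = 1 + 2 + 1 + 7 + 9 + 10 + 0 + 2 + 3 + 4 + 2 + 6 + 8 + 10 + 1 = 66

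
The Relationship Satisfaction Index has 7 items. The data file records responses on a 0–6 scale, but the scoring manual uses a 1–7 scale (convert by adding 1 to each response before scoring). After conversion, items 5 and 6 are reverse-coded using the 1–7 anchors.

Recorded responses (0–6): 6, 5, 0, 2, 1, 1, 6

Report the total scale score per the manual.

36

Convert to 1–7: 7, 6, 1, 3, 2, 2, 7
Reverse-coded (on a 1–7 scale, reversed = 8 − raw):
  item 5: 8 − 2 = 6
  item 6: 8 − 2 = 6
Scored: 7, 6, 1, 3, 6, 6, 7
Total = 36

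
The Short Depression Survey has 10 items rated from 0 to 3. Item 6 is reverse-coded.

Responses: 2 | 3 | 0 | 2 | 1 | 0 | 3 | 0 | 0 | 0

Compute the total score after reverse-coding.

14

Reversing item 6 with 3 − raw:
Total = 2 + 3 + 0 + 2 + 1 + (3−0) + 3 + 0 + 0 + 0
      = 2 + 3 + 0 + 2 + 1 + 3 + 3 + 0 + 0 + 0 = 14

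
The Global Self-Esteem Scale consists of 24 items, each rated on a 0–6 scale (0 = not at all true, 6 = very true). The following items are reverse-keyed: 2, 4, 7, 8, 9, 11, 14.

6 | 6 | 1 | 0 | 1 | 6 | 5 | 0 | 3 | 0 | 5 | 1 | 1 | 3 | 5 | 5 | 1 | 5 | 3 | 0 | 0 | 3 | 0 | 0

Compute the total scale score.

58

Reverse-coded items (reversed = (0+6) − raw = 6 − raw):
  item 2: 6 − 6 = 0
  item 4: 6 − 0 = 6
  item 7: 6 − 5 = 1
  item 8: 6 − 0 = 6
  item 9: 6 − 3 = 3
  item 11: 6 − 5 = 1
  item 14: 6 − 3 = 3
After reverse-coding: 6, 0, 1, 6, 1, 6, 1, 6, 3, 0, 1, 1, 1, 3, 5, 5, 1, 5, 3, 0, 0, 3, 0, 0
Total = 6 + 0 + 1 + 6 + 1 + 6 + 1 + 6 + 3 + 0 + 1 + 1 + 1 + 3 + 5 + 5 + 1 + 5 + 3 + 0 + 0 + 3 + 0 + 0 = 58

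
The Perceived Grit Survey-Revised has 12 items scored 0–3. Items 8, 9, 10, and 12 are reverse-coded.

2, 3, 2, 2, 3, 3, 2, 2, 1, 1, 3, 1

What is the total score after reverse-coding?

27

Reverse-coded items use 3 − raw:
  item 8: 3 − 2 = 1
  item 9: 3 − 1 = 2
  item 10: 3 − 1 = 2
  item 12: 3 − 1 = 2
After reverse-coding: 2, 3, 2, 2, 3, 3, 2, 1, 2, 2, 3, 2
Total = 2 + 3 + 2 + 2 + 3 + 3 + 2 + 1 + 2 + 2 + 3 + 2 = 27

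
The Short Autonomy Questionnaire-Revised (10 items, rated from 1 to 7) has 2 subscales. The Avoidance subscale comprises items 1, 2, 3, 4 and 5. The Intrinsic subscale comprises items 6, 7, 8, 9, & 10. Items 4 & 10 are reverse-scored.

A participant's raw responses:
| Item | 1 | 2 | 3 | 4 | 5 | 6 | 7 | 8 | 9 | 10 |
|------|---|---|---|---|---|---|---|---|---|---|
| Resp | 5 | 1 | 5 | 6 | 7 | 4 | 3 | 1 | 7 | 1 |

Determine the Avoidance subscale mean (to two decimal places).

Avoidance items: 1, 2, 3, 4, 5.
Of these, item 4 is reverse-scored; reverse-coded value = 8 − response.
  item 1: 5
  item 2: 1
  item 3: 5
  item 4: 8 − 6 = 2
  item 5: 7
Sum = 5 + 1 + 5 + 2 + 7 = 20
Mean = 20 / 5 = 4.00

4.00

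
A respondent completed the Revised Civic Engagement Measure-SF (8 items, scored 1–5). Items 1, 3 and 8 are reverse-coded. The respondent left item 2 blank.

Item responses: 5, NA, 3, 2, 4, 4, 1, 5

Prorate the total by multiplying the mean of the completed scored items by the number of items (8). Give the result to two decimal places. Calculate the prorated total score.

18.29

Reverse-coded (reversed = (1+5) − raw = 6 − raw):
  item 1: 6 − 5 = 1
  item 3: 6 − 3 = 3
  item 8: 6 − 5 = 1
Completed scored items (7 of 8): 1, 3, 2, 4, 4, 1, 1; sum = 16.
Person mean = 16 / 7 ≈ 2.2857
Prorated total = (16 / 7) × 8 = 18.29 (to 2 dp)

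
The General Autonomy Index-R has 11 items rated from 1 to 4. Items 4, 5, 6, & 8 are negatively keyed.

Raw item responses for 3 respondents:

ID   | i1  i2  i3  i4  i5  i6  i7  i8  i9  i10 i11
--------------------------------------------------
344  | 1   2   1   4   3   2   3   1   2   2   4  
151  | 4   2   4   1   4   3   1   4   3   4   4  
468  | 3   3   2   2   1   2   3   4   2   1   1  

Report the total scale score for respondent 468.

26

Respondent 468 raw: 3, 3, 2, 2, 1, 2, 3, 4, 2, 1, 1.
Reverse-coded (reverse-coded value = 5 − response):
  item 1: 3
  item 2: 3
  item 3: 2
  item 4: 5 − 2 = 3
  item 5: 5 − 1 = 4
  item 6: 5 − 2 = 3
  item 7: 3
  item 8: 5 − 4 = 1
  item 9: 2
  item 10: 1
  item 11: 1
Sum = 3 + 3 + 2 + 3 + 4 + 3 + 3 + 1 + 2 + 1 + 1 = 26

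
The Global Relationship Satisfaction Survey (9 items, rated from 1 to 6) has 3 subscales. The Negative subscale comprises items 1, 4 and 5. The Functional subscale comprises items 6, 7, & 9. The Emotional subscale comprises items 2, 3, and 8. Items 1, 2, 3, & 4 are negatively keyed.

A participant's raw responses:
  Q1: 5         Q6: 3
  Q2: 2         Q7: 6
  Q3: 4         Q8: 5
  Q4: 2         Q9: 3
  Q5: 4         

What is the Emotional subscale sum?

13

Emotional items: 2, 3, 8.
Of these, items 2 & 3 are negatively keyed; reverse-coded value = 7 − response.
  item 2: 7 − 2 = 5
  item 3: 7 − 4 = 3
  item 8: 5
Sum = 5 + 3 + 5 = 13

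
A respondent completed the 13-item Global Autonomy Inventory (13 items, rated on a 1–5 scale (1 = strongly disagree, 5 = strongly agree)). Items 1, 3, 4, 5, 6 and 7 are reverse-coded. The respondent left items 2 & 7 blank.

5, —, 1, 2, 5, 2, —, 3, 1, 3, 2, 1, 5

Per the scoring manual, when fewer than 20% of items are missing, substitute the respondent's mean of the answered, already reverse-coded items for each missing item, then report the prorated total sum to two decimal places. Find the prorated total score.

Reverse-coded (on a 1–5 scale, reversed = 6 − raw):
  item 1: 6 − 5 = 1
  item 3: 6 − 1 = 5
  item 4: 6 − 2 = 4
  item 5: 6 − 5 = 1
  item 6: 6 − 2 = 4
Completed scored items (11 of 13): 1, 5, 4, 1, 4, 3, 1, 3, 2, 1, 5; sum = 30.
Person mean = 30 / 11 ≈ 2.7273
Prorated total = (30 / 11) × 13 = 35.45 (to 2 dp)

35.45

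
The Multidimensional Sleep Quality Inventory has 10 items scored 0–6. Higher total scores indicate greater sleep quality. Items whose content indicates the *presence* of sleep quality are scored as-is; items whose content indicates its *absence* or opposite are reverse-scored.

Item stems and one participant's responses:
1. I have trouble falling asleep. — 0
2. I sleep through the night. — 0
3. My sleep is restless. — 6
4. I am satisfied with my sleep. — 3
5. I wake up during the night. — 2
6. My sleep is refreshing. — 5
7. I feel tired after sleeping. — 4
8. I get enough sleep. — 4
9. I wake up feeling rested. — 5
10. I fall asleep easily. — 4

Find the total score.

33

Items 1, 3, 5, 7 describe the absence/opposite of sleep quality → reverse-score.
on a 0–6 scale, reversed = 6 − raw.
  item 1: 6 − 0 = 6
  item 2: 0
  item 3: 6 − 6 = 0
  item 4: 3
  item 5: 6 − 2 = 4
  item 6: 5
  item 7: 6 − 4 = 2
  item 8: 4
  item 9: 5
  item 10: 4
Total = 6 + 0 + 0 + 3 + 4 + 5 + 2 + 4 + 5 + 4 = 33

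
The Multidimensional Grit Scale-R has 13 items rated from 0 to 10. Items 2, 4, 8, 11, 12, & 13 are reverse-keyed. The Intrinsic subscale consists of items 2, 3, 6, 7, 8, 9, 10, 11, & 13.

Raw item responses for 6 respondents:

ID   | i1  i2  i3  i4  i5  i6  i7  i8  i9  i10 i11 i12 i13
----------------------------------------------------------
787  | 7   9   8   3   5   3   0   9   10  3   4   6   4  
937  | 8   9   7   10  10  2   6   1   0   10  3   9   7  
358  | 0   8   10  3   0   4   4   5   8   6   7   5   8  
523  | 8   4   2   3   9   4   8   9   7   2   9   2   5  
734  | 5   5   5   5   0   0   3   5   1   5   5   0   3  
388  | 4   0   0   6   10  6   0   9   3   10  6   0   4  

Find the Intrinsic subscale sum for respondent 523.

Respondent 523 raw: 8, 4, 2, 3, 9, 4, 8, 9, 7, 2, 9, 2, 5.
Intrinsic items: 2, 3, 6, 7, 8, 9, 10, 11, 13.
Reverse-coded (reversed = (0+10) − raw = 10 − raw):
  item 2: 10 − 4 = 6
  item 3: 2
  item 6: 4
  item 7: 8
  item 8: 10 − 9 = 1
  item 9: 7
  item 10: 2
  item 11: 10 − 9 = 1
  item 13: 10 − 5 = 5
Sum = 6 + 2 + 4 + 8 + 1 + 7 + 2 + 1 + 5 = 36

36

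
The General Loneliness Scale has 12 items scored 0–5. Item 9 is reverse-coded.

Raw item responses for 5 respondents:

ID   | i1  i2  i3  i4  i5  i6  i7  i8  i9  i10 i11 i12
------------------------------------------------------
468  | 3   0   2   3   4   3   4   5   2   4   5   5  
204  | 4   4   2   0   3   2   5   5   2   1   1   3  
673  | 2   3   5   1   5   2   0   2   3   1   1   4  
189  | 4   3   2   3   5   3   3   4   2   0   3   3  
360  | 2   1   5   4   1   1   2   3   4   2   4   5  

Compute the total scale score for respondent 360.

31

Respondent 360 raw: 2, 1, 5, 4, 1, 1, 2, 3, 4, 2, 4, 5.
Reverse-coded (on a 0–5 scale, reversed = 5 − raw):
  item 1: 2
  item 2: 1
  item 3: 5
  item 4: 4
  item 5: 1
  item 6: 1
  item 7: 2
  item 8: 3
  item 9: 5 − 4 = 1
  item 10: 2
  item 11: 4
  item 12: 5
Sum = 2 + 1 + 5 + 4 + 1 + 1 + 2 + 3 + 1 + 2 + 4 + 5 = 31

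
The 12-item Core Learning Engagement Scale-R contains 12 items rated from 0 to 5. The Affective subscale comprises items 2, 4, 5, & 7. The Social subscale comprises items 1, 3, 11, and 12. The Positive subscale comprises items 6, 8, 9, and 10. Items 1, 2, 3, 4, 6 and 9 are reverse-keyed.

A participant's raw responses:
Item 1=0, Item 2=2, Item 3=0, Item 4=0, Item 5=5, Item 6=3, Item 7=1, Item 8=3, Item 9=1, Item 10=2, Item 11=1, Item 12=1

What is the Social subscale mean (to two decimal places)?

Social items: 1, 3, 11, 12.
Of these, items 1 and 3 are reverse-keyed; reversed = (0+5) − raw = 5 − raw.
  item 1: 5 − 0 = 5
  item 3: 5 − 0 = 5
  item 11: 1
  item 12: 1
Sum = 5 + 5 + 1 + 1 = 12
Mean = 12 / 4 = 3.00

3.00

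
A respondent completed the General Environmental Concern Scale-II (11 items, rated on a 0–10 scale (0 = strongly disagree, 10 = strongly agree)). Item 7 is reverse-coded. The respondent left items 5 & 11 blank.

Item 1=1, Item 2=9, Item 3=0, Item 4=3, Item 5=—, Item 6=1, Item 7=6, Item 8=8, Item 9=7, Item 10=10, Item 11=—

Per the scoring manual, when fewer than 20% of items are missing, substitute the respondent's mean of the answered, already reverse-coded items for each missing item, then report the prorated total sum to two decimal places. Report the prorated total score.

52.56

Reverse-coded (reversed = (0+10) − raw = 10 − raw):
  item 7: 10 − 6 = 4
Completed scored items (9 of 11): 1, 9, 0, 3, 1, 4, 8, 7, 10; sum = 43.
Person mean = 43 / 9 ≈ 4.7778
Prorated total = (43 / 9) × 11 = 52.56 (to 2 dp)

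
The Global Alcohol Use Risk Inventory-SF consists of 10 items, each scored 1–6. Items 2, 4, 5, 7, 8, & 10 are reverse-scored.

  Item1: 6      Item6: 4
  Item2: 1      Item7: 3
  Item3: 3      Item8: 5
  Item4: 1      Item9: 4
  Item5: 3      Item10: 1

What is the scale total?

45

Raw sum = 31. Reverse-scored items: 2, 4, 5, 7, 8, 10; their raw sum = 14.
Each reversal replaces raw with 7 − raw, changing the total by 7 − 2·raw per item.
Total = 31 + 6·7 − 2·14 = 31 + 42 − 28 = 45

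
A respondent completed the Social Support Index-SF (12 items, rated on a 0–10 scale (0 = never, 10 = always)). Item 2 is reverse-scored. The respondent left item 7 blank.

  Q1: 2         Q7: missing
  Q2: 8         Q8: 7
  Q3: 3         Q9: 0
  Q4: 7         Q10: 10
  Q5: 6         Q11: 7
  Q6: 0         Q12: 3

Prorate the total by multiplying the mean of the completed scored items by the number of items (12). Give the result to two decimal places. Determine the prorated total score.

Reverse-coded (reverse-coded value = 10 − response):
  item 2: 10 − 8 = 2
Completed scored items (11 of 12): 2, 2, 3, 7, 6, 0, 7, 0, 10, 7, 3; sum = 47.
Person mean = 47 / 11 ≈ 4.2727
Prorated total = (47 / 11) × 12 = 51.27 (to 2 dp)

51.27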